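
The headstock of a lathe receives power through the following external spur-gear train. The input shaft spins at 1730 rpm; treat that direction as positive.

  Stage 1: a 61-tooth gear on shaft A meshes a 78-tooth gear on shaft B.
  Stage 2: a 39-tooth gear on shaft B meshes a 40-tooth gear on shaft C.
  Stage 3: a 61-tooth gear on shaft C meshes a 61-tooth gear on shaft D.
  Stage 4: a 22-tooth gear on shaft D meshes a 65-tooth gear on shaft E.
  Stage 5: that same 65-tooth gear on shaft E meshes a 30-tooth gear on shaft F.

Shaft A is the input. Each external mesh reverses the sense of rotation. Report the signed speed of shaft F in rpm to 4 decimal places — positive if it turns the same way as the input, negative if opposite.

Stage 1 [61T→78T]: ω = 1730.0000×61/78 = 1352.9487 rpm, dir flips to −; running = −1352.9487
Stage 2 [39T→40T]: ω = 1352.9487×39/40 = 1319.1250 rpm, dir flips to +; running = +1319.1250
Stage 3 [61T→61T]: ω = 1319.1250×61/61 = 1319.1250 rpm, dir flips to −; running = −1319.1250
Stage 4 [22T→65T]: ω = 1319.1250×22/65 = 446.4731 rpm, dir flips to +; running = +446.4731
Stage 5 [65T→30T]: ω = 446.4731×65/30 = 967.3583 rpm, dir flips to −; running = −967.3583

-967.3583 rpm (opposite to input, |ω| = 967.3583 rpm)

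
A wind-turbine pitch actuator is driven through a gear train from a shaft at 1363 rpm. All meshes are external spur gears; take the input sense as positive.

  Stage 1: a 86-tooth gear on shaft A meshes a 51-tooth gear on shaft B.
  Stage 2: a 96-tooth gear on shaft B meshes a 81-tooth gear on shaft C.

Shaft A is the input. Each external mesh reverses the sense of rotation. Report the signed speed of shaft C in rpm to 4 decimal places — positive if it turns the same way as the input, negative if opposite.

Stage 1 [86T→51T]: ω = 1363.0000×86/51 = 2298.3922 rpm, dir flips to −; running = −2298.3922
Stage 2 [96T→81T]: ω = 2298.3922×96/81 = 2724.0203 rpm, dir flips to +; running = +2724.0203

+2724.0203 rpm (same as input, |ω| = 2724.0203 rpm)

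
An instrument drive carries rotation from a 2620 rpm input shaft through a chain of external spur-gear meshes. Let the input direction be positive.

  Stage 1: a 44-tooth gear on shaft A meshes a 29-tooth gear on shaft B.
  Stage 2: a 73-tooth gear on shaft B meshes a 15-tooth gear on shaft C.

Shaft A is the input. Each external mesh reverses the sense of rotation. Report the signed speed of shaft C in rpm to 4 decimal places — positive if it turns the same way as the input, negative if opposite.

+19345.8391 rpm (same as input, |ω| = 19345.8391 rpm)

Stage 1 [44T→29T]: ω = 2620.0000×44/29 = 3975.1724 rpm, dir flips to −; running = −3975.1724
Stage 2 [73T→15T]: ω = 3975.1724×73/15 = 19345.8391 rpm, dir flips to +; running = +19345.8391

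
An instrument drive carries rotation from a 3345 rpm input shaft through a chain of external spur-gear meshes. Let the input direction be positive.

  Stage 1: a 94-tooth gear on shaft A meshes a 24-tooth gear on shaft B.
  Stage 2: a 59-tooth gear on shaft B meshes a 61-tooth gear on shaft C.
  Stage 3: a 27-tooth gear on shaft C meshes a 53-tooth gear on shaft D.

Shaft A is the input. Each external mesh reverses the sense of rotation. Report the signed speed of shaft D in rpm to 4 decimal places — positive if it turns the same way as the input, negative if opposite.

Stage 1 [94T→24T]: ω = 3345.0000×94/24 = 13101.2500 rpm, dir flips to −; running = −13101.2500
Stage 2 [59T→61T]: ω = 13101.2500×59/61 = 12671.7008 rpm, dir flips to +; running = +12671.7008
Stage 3 [27T→53T]: ω = 12671.7008×27/53 = 6455.3948 rpm, dir flips to −; running = −6455.3948

-6455.3948 rpm (opposite to input, |ω| = 6455.3948 rpm)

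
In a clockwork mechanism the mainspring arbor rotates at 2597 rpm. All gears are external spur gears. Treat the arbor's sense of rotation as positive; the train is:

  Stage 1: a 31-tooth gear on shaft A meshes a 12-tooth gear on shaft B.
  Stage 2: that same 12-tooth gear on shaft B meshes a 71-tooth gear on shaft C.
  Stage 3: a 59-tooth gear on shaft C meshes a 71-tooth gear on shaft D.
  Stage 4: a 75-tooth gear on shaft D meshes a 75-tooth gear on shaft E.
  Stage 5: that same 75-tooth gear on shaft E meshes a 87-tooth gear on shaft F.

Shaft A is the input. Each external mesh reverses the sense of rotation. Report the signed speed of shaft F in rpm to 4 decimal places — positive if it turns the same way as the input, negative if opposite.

Stage 1 [31T→12T]: ω = 2597.0000×31/12 = 6708.9167 rpm, dir flips to −; running = −6708.9167
Stage 2 [12T→71T]: ω = 6708.9167×12/71 = 1133.9014 rpm, dir flips to +; running = +1133.9014
Stage 3 [59T→71T]: ω = 1133.9014×59/71 = 942.2561 rpm, dir flips to −; running = −942.2561
Stage 4 [75T→75T]: ω = 942.2561×75/75 = 942.2561 rpm, dir flips to +; running = +942.2561
Stage 5 [75T→87T]: ω = 942.2561×75/87 = 812.2897 rpm, dir flips to −; running = −812.2897

-812.2897 rpm (opposite to input, |ω| = 812.2897 rpm)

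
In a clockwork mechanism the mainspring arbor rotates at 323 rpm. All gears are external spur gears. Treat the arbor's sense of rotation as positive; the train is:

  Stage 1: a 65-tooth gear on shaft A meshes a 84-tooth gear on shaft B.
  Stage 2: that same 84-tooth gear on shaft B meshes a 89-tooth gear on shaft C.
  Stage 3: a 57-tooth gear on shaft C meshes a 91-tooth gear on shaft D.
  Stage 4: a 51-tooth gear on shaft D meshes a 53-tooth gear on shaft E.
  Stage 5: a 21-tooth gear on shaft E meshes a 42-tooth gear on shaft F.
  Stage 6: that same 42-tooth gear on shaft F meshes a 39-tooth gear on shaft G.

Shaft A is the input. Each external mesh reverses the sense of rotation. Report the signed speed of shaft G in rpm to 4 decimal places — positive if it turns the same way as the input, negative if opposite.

+76.5611 rpm (same as input, |ω| = 76.5611 rpm)

Stage 1 [65T→84T]: ω = 323.0000×65/84 = 249.9405 rpm, dir flips to −; running = −249.9405
Stage 2 [84T→89T]: ω = 249.9405×84/89 = 235.8989 rpm, dir flips to +; running = +235.8989
Stage 3 [57T→91T]: ω = 235.8989×57/91 = 147.7608 rpm, dir flips to −; running = −147.7608
Stage 4 [51T→53T]: ω = 147.7608×51/53 = 142.1850 rpm, dir flips to +; running = +142.1850
Stage 5 [21T→42T]: ω = 142.1850×21/42 = 71.0925 rpm, dir flips to −; running = −71.0925
Stage 6 [42T→39T]: ω = 71.0925×42/39 = 76.5611 rpm, dir flips to +; running = +76.5611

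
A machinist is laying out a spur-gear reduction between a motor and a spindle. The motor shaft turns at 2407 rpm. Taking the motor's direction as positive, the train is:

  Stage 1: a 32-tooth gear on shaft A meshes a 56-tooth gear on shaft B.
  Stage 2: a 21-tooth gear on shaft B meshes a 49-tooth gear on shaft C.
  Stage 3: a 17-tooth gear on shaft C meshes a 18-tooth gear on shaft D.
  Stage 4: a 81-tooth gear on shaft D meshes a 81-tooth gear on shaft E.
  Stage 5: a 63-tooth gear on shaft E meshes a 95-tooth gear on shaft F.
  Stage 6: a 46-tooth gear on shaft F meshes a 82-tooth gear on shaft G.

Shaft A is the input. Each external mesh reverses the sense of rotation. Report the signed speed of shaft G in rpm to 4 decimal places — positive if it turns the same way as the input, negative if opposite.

+207.1088 rpm (same as input, |ω| = 207.1088 rpm)

Stage 1 [32T→56T]: ω = 2407.0000×32/56 = 1375.4286 rpm, dir flips to −; running = −1375.4286
Stage 2 [21T→49T]: ω = 1375.4286×21/49 = 589.4694 rpm, dir flips to +; running = +589.4694
Stage 3 [17T→18T]: ω = 589.4694×17/18 = 556.7211 rpm, dir flips to −; running = −556.7211
Stage 4 [81T→81T]: ω = 556.7211×81/81 = 556.7211 rpm, dir flips to +; running = +556.7211
Stage 5 [63T→95T]: ω = 556.7211×63/95 = 369.1940 rpm, dir flips to −; running = −369.1940
Stage 6 [46T→82T]: ω = 369.1940×46/82 = 207.1088 rpm, dir flips to +; running = +207.1088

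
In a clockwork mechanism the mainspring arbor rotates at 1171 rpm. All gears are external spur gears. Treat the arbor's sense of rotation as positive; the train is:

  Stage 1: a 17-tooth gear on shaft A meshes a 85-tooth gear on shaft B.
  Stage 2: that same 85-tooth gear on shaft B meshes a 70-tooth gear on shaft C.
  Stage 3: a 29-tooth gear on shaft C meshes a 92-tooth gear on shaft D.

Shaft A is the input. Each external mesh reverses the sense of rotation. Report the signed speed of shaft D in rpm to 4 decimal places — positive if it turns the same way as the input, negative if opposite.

-89.6433 rpm (opposite to input, |ω| = 89.6433 rpm)

Stage 1 [17T→85T]: ω = 1171.0000×17/85 = 234.2000 rpm, dir flips to −; running = −234.2000
Stage 2 [85T→70T]: ω = 234.2000×85/70 = 284.3857 rpm, dir flips to +; running = +284.3857
Stage 3 [29T→92T]: ω = 284.3857×29/92 = 89.6433 rpm, dir flips to −; running = −89.6433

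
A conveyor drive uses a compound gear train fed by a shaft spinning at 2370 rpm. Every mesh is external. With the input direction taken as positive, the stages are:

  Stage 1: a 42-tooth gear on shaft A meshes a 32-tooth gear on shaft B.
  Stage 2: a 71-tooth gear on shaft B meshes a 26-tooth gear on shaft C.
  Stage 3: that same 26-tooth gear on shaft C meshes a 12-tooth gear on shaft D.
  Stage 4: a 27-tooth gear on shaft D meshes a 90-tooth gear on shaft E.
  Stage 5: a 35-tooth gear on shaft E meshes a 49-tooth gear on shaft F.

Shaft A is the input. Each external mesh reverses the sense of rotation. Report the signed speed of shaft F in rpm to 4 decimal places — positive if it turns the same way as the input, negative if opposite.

-3943.8281 rpm (opposite to input, |ω| = 3943.8281 rpm)

Stage 1 [42T→32T]: ω = 2370.0000×42/32 = 3110.6250 rpm, dir flips to −; running = −3110.6250
Stage 2 [71T→26T]: ω = 3110.6250×71/26 = 8494.3990 rpm, dir flips to +; running = +8494.3990
Stage 3 [26T→12T]: ω = 8494.3990×26/12 = 18404.5312 rpm, dir flips to −; running = −18404.5312
Stage 4 [27T→90T]: ω = 18404.5312×27/90 = 5521.3594 rpm, dir flips to +; running = +5521.3594
Stage 5 [35T→49T]: ω = 5521.3594×35/49 = 3943.8281 rpm, dir flips to −; running = −3943.8281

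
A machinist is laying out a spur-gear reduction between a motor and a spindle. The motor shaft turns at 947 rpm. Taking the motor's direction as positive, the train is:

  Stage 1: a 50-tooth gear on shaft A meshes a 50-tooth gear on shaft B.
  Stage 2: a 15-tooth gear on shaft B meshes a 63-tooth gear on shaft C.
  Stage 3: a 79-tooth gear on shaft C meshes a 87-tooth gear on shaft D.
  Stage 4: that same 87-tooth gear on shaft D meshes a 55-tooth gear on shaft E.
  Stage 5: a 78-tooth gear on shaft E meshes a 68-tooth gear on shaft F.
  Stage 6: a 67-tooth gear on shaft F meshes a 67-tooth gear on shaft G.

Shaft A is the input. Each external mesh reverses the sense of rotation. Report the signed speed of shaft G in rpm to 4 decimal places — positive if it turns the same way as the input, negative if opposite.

+371.4931 rpm (same as input, |ω| = 371.4931 rpm)

Stage 1 [50T→50T]: ω = 947.0000×50/50 = 947.0000 rpm, dir flips to −; running = −947.0000
Stage 2 [15T→63T]: ω = 947.0000×15/63 = 225.4762 rpm, dir flips to +; running = +225.4762
Stage 3 [79T→87T]: ω = 225.4762×79/87 = 204.7427 rpm, dir flips to −; running = −204.7427
Stage 4 [87T→55T]: ω = 204.7427×87/55 = 323.8658 rpm, dir flips to +; running = +323.8658
Stage 5 [78T→68T]: ω = 323.8658×78/68 = 371.4931 rpm, dir flips to −; running = −371.4931
Stage 6 [67T→67T]: ω = 371.4931×67/67 = 371.4931 rpm, dir flips to +; running = +371.4931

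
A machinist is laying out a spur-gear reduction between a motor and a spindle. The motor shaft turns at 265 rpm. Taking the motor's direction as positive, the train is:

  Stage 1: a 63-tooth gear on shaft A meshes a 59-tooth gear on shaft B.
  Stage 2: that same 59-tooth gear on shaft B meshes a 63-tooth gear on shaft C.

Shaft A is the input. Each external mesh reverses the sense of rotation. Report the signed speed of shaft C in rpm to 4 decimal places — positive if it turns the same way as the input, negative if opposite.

Stage 1 [63T→59T]: ω = 265.0000×63/59 = 282.9661 rpm, dir flips to −; running = −282.9661
Stage 2 [59T→63T]: ω = 282.9661×59/63 = 265.0000 rpm, dir flips to +; running = +265.0000

+265.0000 rpm (same as input, |ω| = 265.0000 rpm)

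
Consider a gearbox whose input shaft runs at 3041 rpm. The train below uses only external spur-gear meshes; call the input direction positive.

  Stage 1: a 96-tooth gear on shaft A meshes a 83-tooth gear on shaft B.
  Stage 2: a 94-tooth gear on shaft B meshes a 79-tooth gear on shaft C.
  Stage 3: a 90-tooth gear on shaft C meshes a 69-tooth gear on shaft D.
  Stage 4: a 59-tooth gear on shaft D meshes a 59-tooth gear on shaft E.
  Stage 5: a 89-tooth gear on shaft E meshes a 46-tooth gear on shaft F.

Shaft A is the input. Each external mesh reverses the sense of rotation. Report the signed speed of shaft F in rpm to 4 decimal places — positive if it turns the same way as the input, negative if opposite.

-10561.7508 rpm (opposite to input, |ω| = 10561.7508 rpm)

Stage 1 [96T→83T]: ω = 3041.0000×96/83 = 3517.3012 rpm, dir flips to −; running = −3517.3012
Stage 2 [94T→79T]: ω = 3517.3012×94/79 = 4185.1432 rpm, dir flips to +; running = +4185.1432
Stage 3 [90T→69T]: ω = 4185.1432×90/69 = 5458.8824 rpm, dir flips to −; running = −5458.8824
Stage 4 [59T→59T]: ω = 5458.8824×59/59 = 5458.8824 rpm, dir flips to +; running = +5458.8824
Stage 5 [89T→46T]: ω = 5458.8824×89/46 = 10561.7508 rpm, dir flips to −; running = −10561.7508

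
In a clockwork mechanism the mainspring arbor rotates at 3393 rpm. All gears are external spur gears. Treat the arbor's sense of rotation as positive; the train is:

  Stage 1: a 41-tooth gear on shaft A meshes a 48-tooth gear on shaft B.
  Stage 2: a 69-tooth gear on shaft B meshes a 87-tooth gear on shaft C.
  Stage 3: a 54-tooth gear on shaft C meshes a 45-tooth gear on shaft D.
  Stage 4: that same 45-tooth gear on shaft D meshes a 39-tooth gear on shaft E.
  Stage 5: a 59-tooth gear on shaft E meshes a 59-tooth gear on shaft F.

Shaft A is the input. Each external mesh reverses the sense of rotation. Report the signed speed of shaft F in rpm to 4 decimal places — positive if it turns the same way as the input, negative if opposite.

-3182.6250 rpm (opposite to input, |ω| = 3182.6250 rpm)

Stage 1 [41T→48T]: ω = 3393.0000×41/48 = 2898.1875 rpm, dir flips to −; running = −2898.1875
Stage 2 [69T→87T]: ω = 2898.1875×69/87 = 2298.5625 rpm, dir flips to +; running = +2298.5625
Stage 3 [54T→45T]: ω = 2298.5625×54/45 = 2758.2750 rpm, dir flips to −; running = −2758.2750
Stage 4 [45T→39T]: ω = 2758.2750×45/39 = 3182.6250 rpm, dir flips to +; running = +3182.6250
Stage 5 [59T→59T]: ω = 3182.6250×59/59 = 3182.6250 rpm, dir flips to −; running = −3182.6250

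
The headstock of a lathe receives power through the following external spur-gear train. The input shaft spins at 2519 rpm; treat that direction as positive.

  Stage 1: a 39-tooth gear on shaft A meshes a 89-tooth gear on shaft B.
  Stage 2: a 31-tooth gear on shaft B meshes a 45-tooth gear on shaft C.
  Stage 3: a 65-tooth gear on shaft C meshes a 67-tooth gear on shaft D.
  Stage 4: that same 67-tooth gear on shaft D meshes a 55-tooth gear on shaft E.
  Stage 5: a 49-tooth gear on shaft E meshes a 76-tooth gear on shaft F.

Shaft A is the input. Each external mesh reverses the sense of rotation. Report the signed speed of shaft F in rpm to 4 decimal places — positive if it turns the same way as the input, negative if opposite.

Stage 1 [39T→89T]: ω = 2519.0000×39/89 = 1103.8315 rpm, dir flips to −; running = −1103.8315
Stage 2 [31T→45T]: ω = 1103.8315×31/45 = 760.4172 rpm, dir flips to +; running = +760.4172
Stage 3 [65T→67T]: ω = 760.4172×65/67 = 737.7182 rpm, dir flips to −; running = −737.7182
Stage 4 [67T→55T]: ω = 737.7182×67/55 = 898.6749 rpm, dir flips to +; running = +898.6749
Stage 5 [49T→76T]: ω = 898.6749×49/76 = 579.4088 rpm, dir flips to −; running = −579.4088

-579.4088 rpm (opposite to input, |ω| = 579.4088 rpm)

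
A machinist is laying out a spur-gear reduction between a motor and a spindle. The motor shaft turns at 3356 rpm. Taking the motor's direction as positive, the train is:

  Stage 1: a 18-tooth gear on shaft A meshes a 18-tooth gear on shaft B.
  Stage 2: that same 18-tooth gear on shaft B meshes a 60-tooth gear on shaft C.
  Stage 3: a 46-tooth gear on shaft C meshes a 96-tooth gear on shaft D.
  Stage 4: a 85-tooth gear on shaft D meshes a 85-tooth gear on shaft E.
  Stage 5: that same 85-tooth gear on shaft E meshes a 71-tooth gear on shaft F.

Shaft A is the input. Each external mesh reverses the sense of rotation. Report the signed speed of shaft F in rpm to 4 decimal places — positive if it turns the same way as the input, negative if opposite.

Stage 1 [18T→18T]: ω = 3356.0000×18/18 = 3356.0000 rpm, dir flips to −; running = −3356.0000
Stage 2 [18T→60T]: ω = 3356.0000×18/60 = 1006.8000 rpm, dir flips to +; running = +1006.8000
Stage 3 [46T→96T]: ω = 1006.8000×46/96 = 482.4250 rpm, dir flips to −; running = −482.4250
Stage 4 [85T→85T]: ω = 482.4250×85/85 = 482.4250 rpm, dir flips to +; running = +482.4250
Stage 5 [85T→71T]: ω = 482.4250×85/71 = 577.5511 rpm, dir flips to −; running = −577.5511

-577.5511 rpm (opposite to input, |ω| = 577.5511 rpm)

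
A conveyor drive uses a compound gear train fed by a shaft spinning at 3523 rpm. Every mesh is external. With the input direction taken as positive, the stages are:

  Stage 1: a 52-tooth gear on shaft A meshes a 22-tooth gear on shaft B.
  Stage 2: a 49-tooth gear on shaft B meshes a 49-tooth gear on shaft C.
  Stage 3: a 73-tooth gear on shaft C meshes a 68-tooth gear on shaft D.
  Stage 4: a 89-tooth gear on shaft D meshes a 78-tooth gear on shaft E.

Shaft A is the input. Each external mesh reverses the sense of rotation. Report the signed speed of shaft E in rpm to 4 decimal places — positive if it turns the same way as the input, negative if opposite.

+10200.0584 rpm (same as input, |ω| = 10200.0584 rpm)

Stage 1 [52T→22T]: ω = 3523.0000×52/22 = 8327.0909 rpm, dir flips to −; running = −8327.0909
Stage 2 [49T→49T]: ω = 8327.0909×49/49 = 8327.0909 rpm, dir flips to +; running = +8327.0909
Stage 3 [73T→68T]: ω = 8327.0909×73/68 = 8939.3770 rpm, dir flips to −; running = −8939.3770
Stage 4 [89T→78T]: ω = 8939.3770×89/78 = 10200.0584 rpm, dir flips to +; running = +10200.0584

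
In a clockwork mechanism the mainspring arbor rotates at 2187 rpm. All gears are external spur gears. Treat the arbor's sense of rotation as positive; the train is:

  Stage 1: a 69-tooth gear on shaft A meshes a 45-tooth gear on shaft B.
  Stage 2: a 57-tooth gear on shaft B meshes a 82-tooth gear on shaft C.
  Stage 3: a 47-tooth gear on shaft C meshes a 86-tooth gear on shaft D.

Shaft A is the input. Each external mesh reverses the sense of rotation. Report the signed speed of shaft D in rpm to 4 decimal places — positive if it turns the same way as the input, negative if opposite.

Stage 1 [69T→45T]: ω = 2187.0000×69/45 = 3353.4000 rpm, dir flips to −; running = −3353.4000
Stage 2 [57T→82T]: ω = 3353.4000×57/82 = 2331.0220 rpm, dir flips to +; running = +2331.0220
Stage 3 [47T→86T]: ω = 2331.0220×47/86 = 1273.9306 rpm, dir flips to −; running = −1273.9306

-1273.9306 rpm (opposite to input, |ω| = 1273.9306 rpm)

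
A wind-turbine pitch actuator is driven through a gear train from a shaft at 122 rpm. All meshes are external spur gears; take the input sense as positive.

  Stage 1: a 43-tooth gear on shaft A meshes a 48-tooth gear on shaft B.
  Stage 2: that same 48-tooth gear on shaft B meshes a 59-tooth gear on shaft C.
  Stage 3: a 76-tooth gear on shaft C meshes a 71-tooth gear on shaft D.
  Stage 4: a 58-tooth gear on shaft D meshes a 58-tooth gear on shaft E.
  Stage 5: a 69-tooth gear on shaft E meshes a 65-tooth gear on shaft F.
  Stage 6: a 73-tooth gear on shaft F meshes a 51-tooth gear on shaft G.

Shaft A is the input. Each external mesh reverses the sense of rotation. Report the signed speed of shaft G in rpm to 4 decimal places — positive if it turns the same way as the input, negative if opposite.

Stage 1 [43T→48T]: ω = 122.0000×43/48 = 109.2917 rpm, dir flips to −; running = −109.2917
Stage 2 [48T→59T]: ω = 109.2917×48/59 = 88.9153 rpm, dir flips to +; running = +88.9153
Stage 3 [76T→71T]: ω = 88.9153×76/71 = 95.1769 rpm, dir flips to −; running = −95.1769
Stage 4 [58T→58T]: ω = 95.1769×58/58 = 95.1769 rpm, dir flips to +; running = +95.1769
Stage 5 [69T→65T]: ω = 95.1769×69/65 = 101.0339 rpm, dir flips to −; running = −101.0339
Stage 6 [73T→51T]: ω = 101.0339×73/51 = 144.6172 rpm, dir flips to +; running = +144.6172

+144.6172 rpm (same as input, |ω| = 144.6172 rpm)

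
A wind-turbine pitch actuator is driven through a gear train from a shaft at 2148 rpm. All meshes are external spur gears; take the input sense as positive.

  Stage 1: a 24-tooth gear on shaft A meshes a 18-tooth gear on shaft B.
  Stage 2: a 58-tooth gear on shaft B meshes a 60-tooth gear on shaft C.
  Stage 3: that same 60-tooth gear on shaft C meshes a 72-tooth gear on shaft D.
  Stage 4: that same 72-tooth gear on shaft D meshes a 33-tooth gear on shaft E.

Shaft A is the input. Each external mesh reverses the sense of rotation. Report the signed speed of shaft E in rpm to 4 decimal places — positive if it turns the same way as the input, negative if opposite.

Stage 1 [24T→18T]: ω = 2148.0000×24/18 = 2864.0000 rpm, dir flips to −; running = −2864.0000
Stage 2 [58T→60T]: ω = 2864.0000×58/60 = 2768.5333 rpm, dir flips to +; running = +2768.5333
Stage 3 [60T→72T]: ω = 2768.5333×60/72 = 2307.1111 rpm, dir flips to −; running = −2307.1111
Stage 4 [72T→33T]: ω = 2307.1111×72/33 = 5033.6970 rpm, dir flips to +; running = +5033.6970

+5033.6970 rpm (same as input, |ω| = 5033.6970 rpm)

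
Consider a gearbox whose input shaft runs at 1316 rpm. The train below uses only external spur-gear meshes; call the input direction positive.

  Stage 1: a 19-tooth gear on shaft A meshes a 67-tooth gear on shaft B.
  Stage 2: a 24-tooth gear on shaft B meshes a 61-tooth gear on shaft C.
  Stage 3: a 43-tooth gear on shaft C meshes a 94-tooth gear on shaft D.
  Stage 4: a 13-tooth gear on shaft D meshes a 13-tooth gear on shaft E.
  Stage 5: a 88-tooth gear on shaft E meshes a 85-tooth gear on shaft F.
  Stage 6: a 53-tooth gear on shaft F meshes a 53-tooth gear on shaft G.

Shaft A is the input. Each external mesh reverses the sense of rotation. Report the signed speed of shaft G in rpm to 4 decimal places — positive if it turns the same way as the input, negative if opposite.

Stage 1 [19T→67T]: ω = 1316.0000×19/67 = 373.1940 rpm, dir flips to −; running = −373.1940
Stage 2 [24T→61T]: ω = 373.1940×24/61 = 146.8304 rpm, dir flips to +; running = +146.8304
Stage 3 [43T→94T]: ω = 146.8304×43/94 = 67.1671 rpm, dir flips to −; running = −67.1671
Stage 4 [13T→13T]: ω = 67.1671×13/13 = 67.1671 rpm, dir flips to +; running = +67.1671
Stage 5 [88T→85T]: ω = 67.1671×88/85 = 69.5377 rpm, dir flips to −; running = −69.5377
Stage 6 [53T→53T]: ω = 69.5377×53/53 = 69.5377 rpm, dir flips to +; running = +69.5377

+69.5377 rpm (same as input, |ω| = 69.5377 rpm)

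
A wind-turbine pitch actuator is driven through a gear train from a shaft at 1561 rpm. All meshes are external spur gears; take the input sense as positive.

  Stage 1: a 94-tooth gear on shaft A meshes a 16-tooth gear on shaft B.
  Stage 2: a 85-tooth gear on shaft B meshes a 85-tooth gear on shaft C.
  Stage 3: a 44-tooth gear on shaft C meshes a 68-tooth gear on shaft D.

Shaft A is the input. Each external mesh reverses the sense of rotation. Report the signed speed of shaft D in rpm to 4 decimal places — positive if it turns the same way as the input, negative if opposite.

-5934.0956 rpm (opposite to input, |ω| = 5934.0956 rpm)

Stage 1 [94T→16T]: ω = 1561.0000×94/16 = 9170.8750 rpm, dir flips to −; running = −9170.8750
Stage 2 [85T→85T]: ω = 9170.8750×85/85 = 9170.8750 rpm, dir flips to +; running = +9170.8750
Stage 3 [44T→68T]: ω = 9170.8750×44/68 = 5934.0956 rpm, dir flips to −; running = −5934.0956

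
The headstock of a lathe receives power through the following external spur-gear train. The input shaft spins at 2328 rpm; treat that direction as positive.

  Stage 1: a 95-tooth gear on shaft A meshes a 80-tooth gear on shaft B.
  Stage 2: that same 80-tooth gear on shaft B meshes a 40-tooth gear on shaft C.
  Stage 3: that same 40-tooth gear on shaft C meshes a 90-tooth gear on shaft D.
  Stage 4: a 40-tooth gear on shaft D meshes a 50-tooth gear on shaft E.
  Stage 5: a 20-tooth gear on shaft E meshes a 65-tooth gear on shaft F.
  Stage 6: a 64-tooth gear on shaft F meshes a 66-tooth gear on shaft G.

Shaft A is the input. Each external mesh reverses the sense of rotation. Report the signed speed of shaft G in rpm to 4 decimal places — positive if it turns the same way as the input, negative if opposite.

+586.5523 rpm (same as input, |ω| = 586.5523 rpm)

Stage 1 [95T→80T]: ω = 2328.0000×95/80 = 2764.5000 rpm, dir flips to −; running = −2764.5000
Stage 2 [80T→40T]: ω = 2764.5000×80/40 = 5529.0000 rpm, dir flips to +; running = +5529.0000
Stage 3 [40T→90T]: ω = 5529.0000×40/90 = 2457.3333 rpm, dir flips to −; running = −2457.3333
Stage 4 [40T→50T]: ω = 2457.3333×40/50 = 1965.8667 rpm, dir flips to +; running = +1965.8667
Stage 5 [20T→65T]: ω = 1965.8667×20/65 = 604.8821 rpm, dir flips to −; running = −604.8821
Stage 6 [64T→66T]: ω = 604.8821×64/66 = 586.5523 rpm, dir flips to +; running = +586.5523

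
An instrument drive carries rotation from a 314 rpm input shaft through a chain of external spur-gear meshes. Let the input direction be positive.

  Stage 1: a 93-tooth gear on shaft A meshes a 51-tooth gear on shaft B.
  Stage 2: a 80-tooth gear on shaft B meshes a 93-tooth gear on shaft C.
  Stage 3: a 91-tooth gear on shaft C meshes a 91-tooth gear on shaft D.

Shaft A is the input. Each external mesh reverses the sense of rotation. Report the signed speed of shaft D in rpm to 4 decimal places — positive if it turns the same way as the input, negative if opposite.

-492.5490 rpm (opposite to input, |ω| = 492.5490 rpm)

Stage 1 [93T→51T]: ω = 314.0000×93/51 = 572.5882 rpm, dir flips to −; running = −572.5882
Stage 2 [80T→93T]: ω = 572.5882×80/93 = 492.5490 rpm, dir flips to +; running = +492.5490
Stage 3 [91T→91T]: ω = 492.5490×91/91 = 492.5490 rpm, dir flips to −; running = −492.5490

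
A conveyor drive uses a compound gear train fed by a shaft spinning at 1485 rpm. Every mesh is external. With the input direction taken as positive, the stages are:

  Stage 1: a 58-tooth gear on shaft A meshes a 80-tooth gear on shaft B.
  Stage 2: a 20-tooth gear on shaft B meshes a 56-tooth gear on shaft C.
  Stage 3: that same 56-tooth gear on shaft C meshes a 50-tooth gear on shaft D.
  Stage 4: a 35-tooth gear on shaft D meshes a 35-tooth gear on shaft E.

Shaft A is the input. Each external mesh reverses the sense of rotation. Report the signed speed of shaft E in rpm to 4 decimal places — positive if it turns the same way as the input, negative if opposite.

Stage 1 [58T→80T]: ω = 1485.0000×58/80 = 1076.6250 rpm, dir flips to −; running = −1076.6250
Stage 2 [20T→56T]: ω = 1076.6250×20/56 = 384.5089 rpm, dir flips to +; running = +384.5089
Stage 3 [56T→50T]: ω = 384.5089×56/50 = 430.6500 rpm, dir flips to −; running = −430.6500
Stage 4 [35T→35T]: ω = 430.6500×35/35 = 430.6500 rpm, dir flips to +; running = +430.6500

+430.6500 rpm (same as input, |ω| = 430.6500 rpm)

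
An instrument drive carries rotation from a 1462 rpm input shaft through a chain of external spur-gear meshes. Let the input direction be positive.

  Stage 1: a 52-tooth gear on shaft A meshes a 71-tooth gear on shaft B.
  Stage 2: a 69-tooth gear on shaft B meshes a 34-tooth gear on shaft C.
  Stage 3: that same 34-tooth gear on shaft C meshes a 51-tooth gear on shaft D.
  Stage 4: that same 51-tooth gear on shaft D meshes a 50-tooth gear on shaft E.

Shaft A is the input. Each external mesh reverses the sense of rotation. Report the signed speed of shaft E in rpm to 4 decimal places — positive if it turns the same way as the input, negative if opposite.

Stage 1 [52T→71T]: ω = 1462.0000×52/71 = 1070.7606 rpm, dir flips to −; running = −1070.7606
Stage 2 [69T→34T]: ω = 1070.7606×69/34 = 2173.0141 rpm, dir flips to +; running = +2173.0141
Stage 3 [34T→51T]: ω = 2173.0141×34/51 = 1448.6761 rpm, dir flips to −; running = −1448.6761
Stage 4 [51T→50T]: ω = 1448.6761×51/50 = 1477.6496 rpm, dir flips to +; running = +1477.6496

+1477.6496 rpm (same as input, |ω| = 1477.6496 rpm)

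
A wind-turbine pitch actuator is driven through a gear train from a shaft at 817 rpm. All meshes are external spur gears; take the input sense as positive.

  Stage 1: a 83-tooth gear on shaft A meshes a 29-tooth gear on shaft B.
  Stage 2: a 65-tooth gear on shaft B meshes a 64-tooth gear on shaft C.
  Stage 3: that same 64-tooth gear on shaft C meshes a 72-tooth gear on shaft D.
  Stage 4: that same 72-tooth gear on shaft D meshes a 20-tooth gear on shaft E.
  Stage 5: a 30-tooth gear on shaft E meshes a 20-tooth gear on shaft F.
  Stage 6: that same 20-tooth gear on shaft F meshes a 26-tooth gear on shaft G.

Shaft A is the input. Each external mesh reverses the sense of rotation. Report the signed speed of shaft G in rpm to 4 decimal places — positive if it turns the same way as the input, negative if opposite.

+8768.6638 rpm (same as input, |ω| = 8768.6638 rpm)

Stage 1 [83T→29T]: ω = 817.0000×83/29 = 2338.3103 rpm, dir flips to −; running = −2338.3103
Stage 2 [65T→64T]: ω = 2338.3103×65/64 = 2374.8464 rpm, dir flips to +; running = +2374.8464
Stage 3 [64T→72T]: ω = 2374.8464×64/72 = 2110.9746 rpm, dir flips to −; running = −2110.9746
Stage 4 [72T→20T]: ω = 2110.9746×72/20 = 7599.5086 rpm, dir flips to +; running = +7599.5086
Stage 5 [30T→20T]: ω = 7599.5086×30/20 = 11399.2629 rpm, dir flips to −; running = −11399.2629
Stage 6 [20T→26T]: ω = 11399.2629×20/26 = 8768.6638 rpm, dir flips to +; running = +8768.6638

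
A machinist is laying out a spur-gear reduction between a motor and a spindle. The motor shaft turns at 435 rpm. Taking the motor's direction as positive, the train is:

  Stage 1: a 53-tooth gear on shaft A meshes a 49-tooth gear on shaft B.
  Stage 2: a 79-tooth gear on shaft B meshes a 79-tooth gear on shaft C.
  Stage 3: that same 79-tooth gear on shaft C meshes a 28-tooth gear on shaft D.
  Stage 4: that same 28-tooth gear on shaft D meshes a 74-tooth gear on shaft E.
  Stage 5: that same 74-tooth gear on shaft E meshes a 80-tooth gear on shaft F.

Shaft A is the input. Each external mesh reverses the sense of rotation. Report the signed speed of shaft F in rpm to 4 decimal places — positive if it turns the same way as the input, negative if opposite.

-464.6288 rpm (opposite to input, |ω| = 464.6288 rpm)

Stage 1 [53T→49T]: ω = 435.0000×53/49 = 470.5102 rpm, dir flips to −; running = −470.5102
Stage 2 [79T→79T]: ω = 470.5102×79/79 = 470.5102 rpm, dir flips to +; running = +470.5102
Stage 3 [79T→28T]: ω = 470.5102×79/28 = 1327.5109 rpm, dir flips to −; running = −1327.5109
Stage 4 [28T→74T]: ω = 1327.5109×28/74 = 502.3014 rpm, dir flips to +; running = +502.3014
Stage 5 [74T→80T]: ω = 502.3014×74/80 = 464.6288 rpm, dir flips to −; running = −464.6288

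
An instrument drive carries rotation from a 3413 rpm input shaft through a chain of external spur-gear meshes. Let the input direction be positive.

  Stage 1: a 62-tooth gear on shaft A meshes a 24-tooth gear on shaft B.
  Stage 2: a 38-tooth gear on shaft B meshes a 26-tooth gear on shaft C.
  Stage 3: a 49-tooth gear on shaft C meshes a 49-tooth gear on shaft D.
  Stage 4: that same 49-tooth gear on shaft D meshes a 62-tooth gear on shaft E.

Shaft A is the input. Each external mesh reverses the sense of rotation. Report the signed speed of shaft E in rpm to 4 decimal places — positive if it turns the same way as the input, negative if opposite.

+10184.3045 rpm (same as input, |ω| = 10184.3045 rpm)

Stage 1 [62T→24T]: ω = 3413.0000×62/24 = 8816.9167 rpm, dir flips to −; running = −8816.9167
Stage 2 [38T→26T]: ω = 8816.9167×38/26 = 12886.2628 rpm, dir flips to +; running = +12886.2628
Stage 3 [49T→49T]: ω = 12886.2628×49/49 = 12886.2628 rpm, dir flips to −; running = −12886.2628
Stage 4 [49T→62T]: ω = 12886.2628×49/62 = 10184.3045 rpm, dir flips to +; running = +10184.3045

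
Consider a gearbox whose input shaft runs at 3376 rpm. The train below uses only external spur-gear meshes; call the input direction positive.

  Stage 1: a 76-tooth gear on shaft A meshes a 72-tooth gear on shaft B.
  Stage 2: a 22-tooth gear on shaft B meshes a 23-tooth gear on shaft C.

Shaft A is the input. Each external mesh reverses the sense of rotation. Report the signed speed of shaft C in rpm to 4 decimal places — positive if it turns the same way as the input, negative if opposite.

+3408.6184 rpm (same as input, |ω| = 3408.6184 rpm)

Stage 1 [76T→72T]: ω = 3376.0000×76/72 = 3563.5556 rpm, dir flips to −; running = −3563.5556
Stage 2 [22T→23T]: ω = 3563.5556×22/23 = 3408.6184 rpm, dir flips to +; running = +3408.6184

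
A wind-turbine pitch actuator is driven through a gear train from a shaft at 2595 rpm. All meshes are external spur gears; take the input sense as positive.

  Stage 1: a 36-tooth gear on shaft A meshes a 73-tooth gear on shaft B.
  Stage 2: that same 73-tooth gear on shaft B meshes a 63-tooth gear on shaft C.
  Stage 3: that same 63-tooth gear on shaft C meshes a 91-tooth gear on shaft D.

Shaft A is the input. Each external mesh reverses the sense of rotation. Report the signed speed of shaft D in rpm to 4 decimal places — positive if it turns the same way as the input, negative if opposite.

-1026.5934 rpm (opposite to input, |ω| = 1026.5934 rpm)

Stage 1 [36T→73T]: ω = 2595.0000×36/73 = 1279.7260 rpm, dir flips to −; running = −1279.7260
Stage 2 [73T→63T]: ω = 1279.7260×73/63 = 1482.8571 rpm, dir flips to +; running = +1482.8571
Stage 3 [63T→91T]: ω = 1482.8571×63/91 = 1026.5934 rpm, dir flips to −; running = −1026.5934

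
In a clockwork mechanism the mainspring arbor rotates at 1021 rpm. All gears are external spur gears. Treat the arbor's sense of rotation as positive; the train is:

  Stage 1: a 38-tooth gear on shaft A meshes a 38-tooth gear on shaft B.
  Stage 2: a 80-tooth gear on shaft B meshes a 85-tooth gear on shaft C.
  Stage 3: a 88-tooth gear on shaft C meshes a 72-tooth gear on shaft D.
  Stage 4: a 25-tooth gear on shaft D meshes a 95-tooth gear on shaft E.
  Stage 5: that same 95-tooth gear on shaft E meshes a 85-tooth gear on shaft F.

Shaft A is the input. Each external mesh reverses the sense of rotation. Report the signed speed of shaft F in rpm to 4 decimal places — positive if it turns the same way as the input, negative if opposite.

Stage 1 [38T→38T]: ω = 1021.0000×38/38 = 1021.0000 rpm, dir flips to −; running = −1021.0000
Stage 2 [80T→85T]: ω = 1021.0000×80/85 = 960.9412 rpm, dir flips to +; running = +960.9412
Stage 3 [88T→72T]: ω = 960.9412×88/72 = 1174.4837 rpm, dir flips to −; running = −1174.4837
Stage 4 [25T→95T]: ω = 1174.4837×25/95 = 309.0746 rpm, dir flips to +; running = +309.0746
Stage 5 [95T→85T]: ω = 309.0746×95/85 = 345.4364 rpm, dir flips to −; running = −345.4364

-345.4364 rpm (opposite to input, |ω| = 345.4364 rpm)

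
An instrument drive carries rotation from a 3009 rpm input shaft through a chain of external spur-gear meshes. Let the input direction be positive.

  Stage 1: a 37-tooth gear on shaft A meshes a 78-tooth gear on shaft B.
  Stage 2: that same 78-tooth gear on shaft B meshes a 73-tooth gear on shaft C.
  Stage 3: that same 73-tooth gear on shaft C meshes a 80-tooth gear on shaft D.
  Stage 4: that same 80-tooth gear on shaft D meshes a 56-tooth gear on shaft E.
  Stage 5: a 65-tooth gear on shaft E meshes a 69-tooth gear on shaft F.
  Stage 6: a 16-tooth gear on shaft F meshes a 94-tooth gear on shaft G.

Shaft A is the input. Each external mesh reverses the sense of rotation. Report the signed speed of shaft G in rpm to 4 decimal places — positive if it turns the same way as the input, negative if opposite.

+318.7809 rpm (same as input, |ω| = 318.7809 rpm)

Stage 1 [37T→78T]: ω = 3009.0000×37/78 = 1427.3462 rpm, dir flips to −; running = −1427.3462
Stage 2 [78T→73T]: ω = 1427.3462×78/73 = 1525.1096 rpm, dir flips to +; running = +1525.1096
Stage 3 [73T→80T]: ω = 1525.1096×73/80 = 1391.6625 rpm, dir flips to −; running = −1391.6625
Stage 4 [80T→56T]: ω = 1391.6625×80/56 = 1988.0893 rpm, dir flips to +; running = +1988.0893
Stage 5 [65T→69T]: ω = 1988.0893×65/69 = 1872.8377 rpm, dir flips to −; running = −1872.8377
Stage 6 [16T→94T]: ω = 1872.8377×16/94 = 318.7809 rpm, dir flips to +; running = +318.7809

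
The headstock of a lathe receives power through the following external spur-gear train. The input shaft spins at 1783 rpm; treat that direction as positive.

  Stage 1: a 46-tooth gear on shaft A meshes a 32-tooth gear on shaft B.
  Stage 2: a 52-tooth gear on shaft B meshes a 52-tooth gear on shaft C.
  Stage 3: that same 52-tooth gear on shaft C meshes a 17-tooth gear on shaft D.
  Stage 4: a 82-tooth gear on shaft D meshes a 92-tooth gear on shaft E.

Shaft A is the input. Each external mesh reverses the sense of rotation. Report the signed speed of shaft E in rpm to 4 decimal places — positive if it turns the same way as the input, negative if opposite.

Stage 1 [46T→32T]: ω = 1783.0000×46/32 = 2563.0625 rpm, dir flips to −; running = −2563.0625
Stage 2 [52T→52T]: ω = 2563.0625×52/52 = 2563.0625 rpm, dir flips to +; running = +2563.0625
Stage 3 [52T→17T]: ω = 2563.0625×52/17 = 7839.9559 rpm, dir flips to −; running = −7839.9559
Stage 4 [82T→92T]: ω = 7839.9559×82/92 = 6987.7868 rpm, dir flips to +; running = +6987.7868

+6987.7868 rpm (same as input, |ω| = 6987.7868 rpm)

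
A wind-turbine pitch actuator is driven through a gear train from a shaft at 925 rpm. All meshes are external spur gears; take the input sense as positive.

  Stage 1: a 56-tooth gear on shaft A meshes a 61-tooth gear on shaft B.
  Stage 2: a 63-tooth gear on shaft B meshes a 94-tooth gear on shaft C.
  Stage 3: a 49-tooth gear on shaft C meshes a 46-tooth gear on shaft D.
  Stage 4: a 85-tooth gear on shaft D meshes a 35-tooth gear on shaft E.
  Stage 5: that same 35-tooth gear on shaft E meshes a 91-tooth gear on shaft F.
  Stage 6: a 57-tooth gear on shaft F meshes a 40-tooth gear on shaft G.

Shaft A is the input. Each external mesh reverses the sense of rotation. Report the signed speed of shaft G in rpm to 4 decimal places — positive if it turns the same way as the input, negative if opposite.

+806.9438 rpm (same as input, |ω| = 806.9438 rpm)

Stage 1 [56T→61T]: ω = 925.0000×56/61 = 849.1803 rpm, dir flips to −; running = −849.1803
Stage 2 [63T→94T]: ω = 849.1803×63/94 = 569.1315 rpm, dir flips to +; running = +569.1315
Stage 3 [49T→46T]: ω = 569.1315×49/46 = 606.2488 rpm, dir flips to −; running = −606.2488
Stage 4 [85T→35T]: ω = 606.2488×85/35 = 1472.3184 rpm, dir flips to +; running = +1472.3184
Stage 5 [35T→91T]: ω = 1472.3184×35/91 = 566.2763 rpm, dir flips to −; running = −566.2763
Stage 6 [57T→40T]: ω = 566.2763×57/40 = 806.9438 rpm, dir flips to +; running = +806.9438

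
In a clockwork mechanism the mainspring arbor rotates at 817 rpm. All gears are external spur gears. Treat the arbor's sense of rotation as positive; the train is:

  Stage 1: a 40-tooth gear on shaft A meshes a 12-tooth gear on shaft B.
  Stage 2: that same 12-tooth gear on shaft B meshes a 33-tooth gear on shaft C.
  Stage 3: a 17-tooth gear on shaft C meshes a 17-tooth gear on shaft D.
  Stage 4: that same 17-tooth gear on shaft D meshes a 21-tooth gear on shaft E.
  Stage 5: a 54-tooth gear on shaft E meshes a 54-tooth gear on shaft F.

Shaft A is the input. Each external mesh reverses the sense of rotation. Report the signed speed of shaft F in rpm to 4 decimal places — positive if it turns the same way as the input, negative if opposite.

-801.6739 rpm (opposite to input, |ω| = 801.6739 rpm)

Stage 1 [40T→12T]: ω = 817.0000×40/12 = 2723.3333 rpm, dir flips to −; running = −2723.3333
Stage 2 [12T→33T]: ω = 2723.3333×12/33 = 990.3030 rpm, dir flips to +; running = +990.3030
Stage 3 [17T→17T]: ω = 990.3030×17/17 = 990.3030 rpm, dir flips to −; running = −990.3030
Stage 4 [17T→21T]: ω = 990.3030×17/21 = 801.6739 rpm, dir flips to +; running = +801.6739
Stage 5 [54T→54T]: ω = 801.6739×54/54 = 801.6739 rpm, dir flips to −; running = −801.6739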